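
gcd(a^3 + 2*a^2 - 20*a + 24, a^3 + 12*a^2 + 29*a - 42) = a + 6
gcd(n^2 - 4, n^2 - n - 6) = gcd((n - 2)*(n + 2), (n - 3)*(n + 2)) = n + 2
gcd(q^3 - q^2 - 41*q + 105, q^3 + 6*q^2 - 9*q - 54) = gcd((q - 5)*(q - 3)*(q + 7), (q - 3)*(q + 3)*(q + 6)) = q - 3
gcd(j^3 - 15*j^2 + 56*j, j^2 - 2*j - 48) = j - 8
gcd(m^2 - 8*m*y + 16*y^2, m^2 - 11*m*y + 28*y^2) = -m + 4*y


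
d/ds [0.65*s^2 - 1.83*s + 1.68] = 1.3*s - 1.83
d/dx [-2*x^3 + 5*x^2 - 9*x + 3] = -6*x^2 + 10*x - 9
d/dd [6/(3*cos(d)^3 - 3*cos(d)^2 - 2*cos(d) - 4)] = 96*(-9*sin(d)^2 - 6*cos(d) + 7)*sin(d)/(12*sin(d)^2 + cos(d) + 3*cos(3*d) - 28)^2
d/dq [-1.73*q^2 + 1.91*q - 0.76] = 1.91 - 3.46*q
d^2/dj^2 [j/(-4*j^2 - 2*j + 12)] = (-j*(4*j + 1)^2 + (6*j + 1)*(2*j^2 + j - 6))/(2*j^2 + j - 6)^3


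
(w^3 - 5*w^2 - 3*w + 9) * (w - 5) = w^4 - 10*w^3 + 22*w^2 + 24*w - 45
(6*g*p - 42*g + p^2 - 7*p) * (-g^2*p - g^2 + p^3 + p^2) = -6*g^3*p^2 + 36*g^3*p + 42*g^3 - g^2*p^3 + 6*g^2*p^2 + 7*g^2*p + 6*g*p^4 - 36*g*p^3 - 42*g*p^2 + p^5 - 6*p^4 - 7*p^3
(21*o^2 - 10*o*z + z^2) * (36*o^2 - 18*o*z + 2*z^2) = 756*o^4 - 738*o^3*z + 258*o^2*z^2 - 38*o*z^3 + 2*z^4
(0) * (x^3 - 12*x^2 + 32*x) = 0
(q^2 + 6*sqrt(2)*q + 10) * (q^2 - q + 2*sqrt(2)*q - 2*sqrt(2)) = q^4 - q^3 + 8*sqrt(2)*q^3 - 8*sqrt(2)*q^2 + 34*q^2 - 34*q + 20*sqrt(2)*q - 20*sqrt(2)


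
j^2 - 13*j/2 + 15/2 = (j - 5)*(j - 3/2)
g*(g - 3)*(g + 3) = g^3 - 9*g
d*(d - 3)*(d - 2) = d^3 - 5*d^2 + 6*d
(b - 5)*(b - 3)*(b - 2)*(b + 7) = b^4 - 3*b^3 - 39*b^2 + 187*b - 210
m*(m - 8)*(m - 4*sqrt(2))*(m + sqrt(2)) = m^4 - 8*m^3 - 3*sqrt(2)*m^3 - 8*m^2 + 24*sqrt(2)*m^2 + 64*m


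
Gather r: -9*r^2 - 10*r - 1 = -9*r^2 - 10*r - 1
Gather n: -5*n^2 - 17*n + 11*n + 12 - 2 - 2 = -5*n^2 - 6*n + 8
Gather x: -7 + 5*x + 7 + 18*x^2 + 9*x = 18*x^2 + 14*x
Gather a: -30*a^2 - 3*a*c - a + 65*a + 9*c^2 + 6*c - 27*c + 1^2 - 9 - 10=-30*a^2 + a*(64 - 3*c) + 9*c^2 - 21*c - 18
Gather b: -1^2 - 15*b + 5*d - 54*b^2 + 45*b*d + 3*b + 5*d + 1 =-54*b^2 + b*(45*d - 12) + 10*d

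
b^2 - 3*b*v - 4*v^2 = (b - 4*v)*(b + v)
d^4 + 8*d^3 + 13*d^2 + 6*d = d*(d + 1)^2*(d + 6)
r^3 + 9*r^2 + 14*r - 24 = (r - 1)*(r + 4)*(r + 6)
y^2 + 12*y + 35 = (y + 5)*(y + 7)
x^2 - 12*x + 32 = (x - 8)*(x - 4)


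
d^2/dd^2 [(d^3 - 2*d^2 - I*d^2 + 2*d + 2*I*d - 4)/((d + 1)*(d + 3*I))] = (d^3*(-14 + 24*I) + d^2*(-96 + 54*I) + d*(-42 - 108*I) + 148 + 18*I)/(d^6 + d^5*(3 + 9*I) + d^4*(-24 + 27*I) - 80*d^3 + d^2*(-81 - 72*I) + d*(-27 - 81*I) - 27*I)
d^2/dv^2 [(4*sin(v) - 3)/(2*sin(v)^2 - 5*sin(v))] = (-16*sin(v)^2 + 8*sin(v) - 58 + 3/sin(v) + 180/sin(v)^2 - 150/sin(v)^3)/(2*sin(v) - 5)^3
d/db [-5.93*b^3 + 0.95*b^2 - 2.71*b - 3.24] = -17.79*b^2 + 1.9*b - 2.71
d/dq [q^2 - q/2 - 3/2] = 2*q - 1/2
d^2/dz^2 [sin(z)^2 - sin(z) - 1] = sin(z) + 2*cos(2*z)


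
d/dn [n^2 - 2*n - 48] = 2*n - 2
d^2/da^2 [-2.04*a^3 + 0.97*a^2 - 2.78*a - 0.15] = 1.94 - 12.24*a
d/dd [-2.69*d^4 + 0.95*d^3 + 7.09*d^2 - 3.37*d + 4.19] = -10.76*d^3 + 2.85*d^2 + 14.18*d - 3.37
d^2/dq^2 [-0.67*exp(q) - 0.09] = -0.67*exp(q)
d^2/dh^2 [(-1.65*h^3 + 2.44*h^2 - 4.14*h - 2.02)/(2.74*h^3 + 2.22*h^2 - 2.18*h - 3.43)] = (56.710328*h^6 - 245.623464*h^5 - 431.717688*h^4 + 16.987316*h^3 - 416.788116*h^2 - 360.869406*h + 69.362904)/(20.570824*h^9 + 50.000616*h^8 - 8.588256*h^7 - 145.87518*h^6 - 118.351032*h^5 + 103.866204*h^4 + 185.946214*h^3 + 29.452038*h^2 - 76.942446*h - 40.353607)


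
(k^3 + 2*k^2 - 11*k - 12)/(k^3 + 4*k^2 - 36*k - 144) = (k^2 - 2*k - 3)/(k^2 - 36)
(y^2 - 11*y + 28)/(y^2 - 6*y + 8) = (y - 7)/(y - 2)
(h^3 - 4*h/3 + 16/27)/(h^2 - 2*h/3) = h + 2/3 - 8/(9*h)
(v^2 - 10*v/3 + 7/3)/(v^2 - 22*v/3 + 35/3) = (v - 1)/(v - 5)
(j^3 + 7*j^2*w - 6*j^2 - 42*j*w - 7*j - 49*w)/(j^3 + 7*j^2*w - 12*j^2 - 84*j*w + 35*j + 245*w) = (j + 1)/(j - 5)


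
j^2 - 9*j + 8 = (j - 8)*(j - 1)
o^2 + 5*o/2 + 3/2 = (o + 1)*(o + 3/2)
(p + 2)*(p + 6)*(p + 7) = p^3 + 15*p^2 + 68*p + 84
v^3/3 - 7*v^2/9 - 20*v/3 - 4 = (v/3 + 1)*(v - 6)*(v + 2/3)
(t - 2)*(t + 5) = t^2 + 3*t - 10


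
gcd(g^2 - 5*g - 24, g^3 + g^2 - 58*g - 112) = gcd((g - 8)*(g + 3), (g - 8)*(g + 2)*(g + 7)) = g - 8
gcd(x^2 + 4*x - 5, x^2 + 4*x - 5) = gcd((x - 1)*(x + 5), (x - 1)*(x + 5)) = x^2 + 4*x - 5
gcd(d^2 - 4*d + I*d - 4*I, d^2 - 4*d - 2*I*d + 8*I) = d - 4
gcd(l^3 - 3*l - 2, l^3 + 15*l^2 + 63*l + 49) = l + 1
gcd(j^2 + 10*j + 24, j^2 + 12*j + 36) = j + 6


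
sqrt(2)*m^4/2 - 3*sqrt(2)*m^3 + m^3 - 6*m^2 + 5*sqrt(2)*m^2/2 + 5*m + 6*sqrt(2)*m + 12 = (m - 4)*(m - 3)*(m + sqrt(2))*(sqrt(2)*m/2 + sqrt(2)/2)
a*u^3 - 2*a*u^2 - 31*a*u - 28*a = (u - 7)*(u + 4)*(a*u + a)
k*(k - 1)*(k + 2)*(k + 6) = k^4 + 7*k^3 + 4*k^2 - 12*k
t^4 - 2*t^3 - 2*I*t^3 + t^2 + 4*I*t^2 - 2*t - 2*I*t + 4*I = (t - 2)*(t - 2*I)*(t - I)*(t + I)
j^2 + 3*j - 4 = (j - 1)*(j + 4)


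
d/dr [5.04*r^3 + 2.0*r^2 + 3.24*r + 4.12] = 15.12*r^2 + 4.0*r + 3.24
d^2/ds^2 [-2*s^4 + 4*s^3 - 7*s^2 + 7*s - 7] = -24*s^2 + 24*s - 14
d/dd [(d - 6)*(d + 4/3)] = 2*d - 14/3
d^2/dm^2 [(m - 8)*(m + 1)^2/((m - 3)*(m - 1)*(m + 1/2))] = 8*(-5*m^6 - 96*m^5 + 237*m^4 + 207*m^3 - 546*m^2 - 219*m - 82)/(8*m^9 - 84*m^8 + 318*m^7 - 475*m^6 + 66*m^5 + 429*m^4 - 190*m^3 - 153*m^2 + 54*m + 27)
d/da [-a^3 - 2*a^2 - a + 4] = -3*a^2 - 4*a - 1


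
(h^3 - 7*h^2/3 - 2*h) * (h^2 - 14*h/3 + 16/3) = h^5 - 7*h^4 + 128*h^3/9 - 28*h^2/9 - 32*h/3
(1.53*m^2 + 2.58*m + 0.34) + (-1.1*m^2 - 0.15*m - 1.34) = 0.43*m^2 + 2.43*m - 1.0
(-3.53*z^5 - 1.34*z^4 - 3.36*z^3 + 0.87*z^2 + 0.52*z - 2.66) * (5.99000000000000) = -21.1447*z^5 - 8.0266*z^4 - 20.1264*z^3 + 5.2113*z^2 + 3.1148*z - 15.9334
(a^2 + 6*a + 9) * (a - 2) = a^3 + 4*a^2 - 3*a - 18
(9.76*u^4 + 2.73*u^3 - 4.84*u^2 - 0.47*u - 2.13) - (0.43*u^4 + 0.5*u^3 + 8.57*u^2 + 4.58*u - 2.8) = 9.33*u^4 + 2.23*u^3 - 13.41*u^2 - 5.05*u + 0.67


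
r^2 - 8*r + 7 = (r - 7)*(r - 1)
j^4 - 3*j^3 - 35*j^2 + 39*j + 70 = (j - 7)*(j - 2)*(j + 1)*(j + 5)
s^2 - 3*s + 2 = (s - 2)*(s - 1)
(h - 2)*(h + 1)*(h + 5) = h^3 + 4*h^2 - 7*h - 10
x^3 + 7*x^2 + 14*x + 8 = (x + 1)*(x + 2)*(x + 4)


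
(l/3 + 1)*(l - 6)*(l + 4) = l^3/3 + l^2/3 - 10*l - 24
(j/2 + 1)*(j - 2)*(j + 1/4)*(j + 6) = j^4/2 + 25*j^3/8 - 5*j^2/4 - 25*j/2 - 3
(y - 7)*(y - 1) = y^2 - 8*y + 7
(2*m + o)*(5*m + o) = 10*m^2 + 7*m*o + o^2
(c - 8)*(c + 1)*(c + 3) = c^3 - 4*c^2 - 29*c - 24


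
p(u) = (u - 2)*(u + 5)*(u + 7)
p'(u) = (u - 2)*(u + 5) + (u - 2)*(u + 7) + (u + 5)*(u + 7)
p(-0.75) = -73.05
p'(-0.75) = -2.31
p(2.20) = 13.25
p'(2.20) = 69.52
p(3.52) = 136.24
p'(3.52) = 118.57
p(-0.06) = -70.62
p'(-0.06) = 9.81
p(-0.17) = -71.59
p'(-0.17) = 7.69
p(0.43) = -63.34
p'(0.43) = 20.15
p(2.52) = 37.23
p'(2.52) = 80.45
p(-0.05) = -70.53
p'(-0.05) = 10.01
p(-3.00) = -40.00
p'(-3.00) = -22.00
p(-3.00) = -40.00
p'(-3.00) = -22.00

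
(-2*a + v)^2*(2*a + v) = 8*a^3 - 4*a^2*v - 2*a*v^2 + v^3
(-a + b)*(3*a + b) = -3*a^2 + 2*a*b + b^2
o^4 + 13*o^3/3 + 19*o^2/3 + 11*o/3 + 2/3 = (o + 1/3)*(o + 1)^2*(o + 2)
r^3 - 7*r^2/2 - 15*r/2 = r*(r - 5)*(r + 3/2)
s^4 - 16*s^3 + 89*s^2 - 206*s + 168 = (s - 7)*(s - 4)*(s - 3)*(s - 2)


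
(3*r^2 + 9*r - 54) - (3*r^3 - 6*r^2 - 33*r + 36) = -3*r^3 + 9*r^2 + 42*r - 90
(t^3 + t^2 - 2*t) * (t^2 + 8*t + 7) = t^5 + 9*t^4 + 13*t^3 - 9*t^2 - 14*t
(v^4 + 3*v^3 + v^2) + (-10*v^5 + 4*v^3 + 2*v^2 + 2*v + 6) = -10*v^5 + v^4 + 7*v^3 + 3*v^2 + 2*v + 6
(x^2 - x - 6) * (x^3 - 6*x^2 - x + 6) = x^5 - 7*x^4 - x^3 + 43*x^2 - 36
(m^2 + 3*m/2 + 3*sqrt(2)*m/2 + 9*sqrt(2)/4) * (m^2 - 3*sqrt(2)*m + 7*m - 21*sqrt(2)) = m^4 - 3*sqrt(2)*m^3/2 + 17*m^3/2 - 51*sqrt(2)*m^2/4 + 3*m^2/2 - 153*m/2 - 63*sqrt(2)*m/4 - 189/2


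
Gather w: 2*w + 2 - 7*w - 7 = -5*w - 5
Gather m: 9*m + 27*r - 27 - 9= 9*m + 27*r - 36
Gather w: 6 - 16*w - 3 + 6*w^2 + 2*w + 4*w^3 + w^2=4*w^3 + 7*w^2 - 14*w + 3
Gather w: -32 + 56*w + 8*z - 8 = 56*w + 8*z - 40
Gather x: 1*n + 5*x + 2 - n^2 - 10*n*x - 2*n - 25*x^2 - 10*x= -n^2 - n - 25*x^2 + x*(-10*n - 5) + 2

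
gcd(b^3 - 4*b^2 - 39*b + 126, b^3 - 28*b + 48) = b + 6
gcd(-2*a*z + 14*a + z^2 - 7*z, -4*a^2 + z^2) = -2*a + z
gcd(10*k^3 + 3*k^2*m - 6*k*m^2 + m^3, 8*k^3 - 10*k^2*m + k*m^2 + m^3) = 2*k - m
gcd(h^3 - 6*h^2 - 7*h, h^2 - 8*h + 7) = h - 7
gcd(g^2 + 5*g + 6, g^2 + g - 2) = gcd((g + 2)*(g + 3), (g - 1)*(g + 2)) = g + 2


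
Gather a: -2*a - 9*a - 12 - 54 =-11*a - 66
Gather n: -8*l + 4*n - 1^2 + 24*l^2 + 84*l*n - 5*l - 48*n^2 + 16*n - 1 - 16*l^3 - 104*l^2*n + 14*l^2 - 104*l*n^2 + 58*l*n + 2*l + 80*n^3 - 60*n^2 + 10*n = -16*l^3 + 38*l^2 - 11*l + 80*n^3 + n^2*(-104*l - 108) + n*(-104*l^2 + 142*l + 30) - 2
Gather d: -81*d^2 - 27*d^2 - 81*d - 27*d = -108*d^2 - 108*d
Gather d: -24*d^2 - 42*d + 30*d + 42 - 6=-24*d^2 - 12*d + 36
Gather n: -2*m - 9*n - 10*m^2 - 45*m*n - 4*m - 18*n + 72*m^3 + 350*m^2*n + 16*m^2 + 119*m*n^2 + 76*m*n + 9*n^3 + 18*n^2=72*m^3 + 6*m^2 - 6*m + 9*n^3 + n^2*(119*m + 18) + n*(350*m^2 + 31*m - 27)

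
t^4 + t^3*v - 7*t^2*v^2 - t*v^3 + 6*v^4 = (t - 2*v)*(t - v)*(t + v)*(t + 3*v)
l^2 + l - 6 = (l - 2)*(l + 3)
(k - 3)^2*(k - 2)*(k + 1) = k^4 - 7*k^3 + 13*k^2 + 3*k - 18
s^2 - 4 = (s - 2)*(s + 2)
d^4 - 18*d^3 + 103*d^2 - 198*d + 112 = (d - 8)*(d - 7)*(d - 2)*(d - 1)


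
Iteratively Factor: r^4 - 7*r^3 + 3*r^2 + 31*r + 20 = (r - 4)*(r^3 - 3*r^2 - 9*r - 5) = (r - 4)*(r + 1)*(r^2 - 4*r - 5) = (r - 4)*(r + 1)^2*(r - 5)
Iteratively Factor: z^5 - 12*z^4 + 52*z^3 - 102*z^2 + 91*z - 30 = (z - 2)*(z^4 - 10*z^3 + 32*z^2 - 38*z + 15) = (z - 2)*(z - 1)*(z^3 - 9*z^2 + 23*z - 15) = (z - 3)*(z - 2)*(z - 1)*(z^2 - 6*z + 5) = (z - 3)*(z - 2)*(z - 1)^2*(z - 5)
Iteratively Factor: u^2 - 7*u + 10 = (u - 5)*(u - 2)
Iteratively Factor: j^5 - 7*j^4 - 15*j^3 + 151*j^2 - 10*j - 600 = (j + 4)*(j^4 - 11*j^3 + 29*j^2 + 35*j - 150) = (j - 5)*(j + 4)*(j^3 - 6*j^2 - j + 30) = (j - 5)^2*(j + 4)*(j^2 - j - 6) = (j - 5)^2*(j + 2)*(j + 4)*(j - 3)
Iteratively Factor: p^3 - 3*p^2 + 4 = (p - 2)*(p^2 - p - 2) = (p - 2)^2*(p + 1)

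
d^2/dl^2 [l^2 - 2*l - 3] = 2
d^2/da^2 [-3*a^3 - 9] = -18*a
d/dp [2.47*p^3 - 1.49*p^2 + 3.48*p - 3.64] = 7.41*p^2 - 2.98*p + 3.48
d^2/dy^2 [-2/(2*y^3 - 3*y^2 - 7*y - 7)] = 4*(3*(2*y - 1)*(-2*y^3 + 3*y^2 + 7*y + 7) + (-6*y^2 + 6*y + 7)^2)/(-2*y^3 + 3*y^2 + 7*y + 7)^3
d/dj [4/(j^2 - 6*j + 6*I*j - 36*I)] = 8*(-j + 3 - 3*I)/(j^2 - 6*j + 6*I*j - 36*I)^2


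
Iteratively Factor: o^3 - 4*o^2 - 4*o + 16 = (o - 4)*(o^2 - 4) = (o - 4)*(o - 2)*(o + 2)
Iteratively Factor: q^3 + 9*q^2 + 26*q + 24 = (q + 2)*(q^2 + 7*q + 12) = (q + 2)*(q + 3)*(q + 4)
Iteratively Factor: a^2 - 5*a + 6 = (a - 2)*(a - 3)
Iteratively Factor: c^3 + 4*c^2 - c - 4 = (c + 4)*(c^2 - 1) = (c + 1)*(c + 4)*(c - 1)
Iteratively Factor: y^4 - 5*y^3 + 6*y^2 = (y)*(y^3 - 5*y^2 + 6*y) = y*(y - 2)*(y^2 - 3*y) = y*(y - 3)*(y - 2)*(y)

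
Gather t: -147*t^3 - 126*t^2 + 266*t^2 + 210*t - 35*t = -147*t^3 + 140*t^2 + 175*t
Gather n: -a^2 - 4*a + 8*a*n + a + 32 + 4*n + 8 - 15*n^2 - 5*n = -a^2 - 3*a - 15*n^2 + n*(8*a - 1) + 40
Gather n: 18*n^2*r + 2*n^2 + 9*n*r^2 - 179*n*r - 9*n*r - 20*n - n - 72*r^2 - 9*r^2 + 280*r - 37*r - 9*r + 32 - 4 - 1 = n^2*(18*r + 2) + n*(9*r^2 - 188*r - 21) - 81*r^2 + 234*r + 27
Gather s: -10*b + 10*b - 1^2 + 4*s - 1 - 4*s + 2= 0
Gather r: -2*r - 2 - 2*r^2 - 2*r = -2*r^2 - 4*r - 2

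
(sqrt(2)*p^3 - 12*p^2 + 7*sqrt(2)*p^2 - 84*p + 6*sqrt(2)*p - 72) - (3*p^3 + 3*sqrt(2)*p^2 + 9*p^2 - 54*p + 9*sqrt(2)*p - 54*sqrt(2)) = -3*p^3 + sqrt(2)*p^3 - 21*p^2 + 4*sqrt(2)*p^2 - 30*p - 3*sqrt(2)*p - 72 + 54*sqrt(2)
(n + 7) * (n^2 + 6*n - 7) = n^3 + 13*n^2 + 35*n - 49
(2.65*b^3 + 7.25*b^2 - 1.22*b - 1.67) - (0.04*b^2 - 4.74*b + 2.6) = 2.65*b^3 + 7.21*b^2 + 3.52*b - 4.27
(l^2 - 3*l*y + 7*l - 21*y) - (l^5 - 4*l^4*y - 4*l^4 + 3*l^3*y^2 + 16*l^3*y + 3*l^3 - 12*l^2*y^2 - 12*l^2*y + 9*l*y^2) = -l^5 + 4*l^4*y + 4*l^4 - 3*l^3*y^2 - 16*l^3*y - 3*l^3 + 12*l^2*y^2 + 12*l^2*y + l^2 - 9*l*y^2 - 3*l*y + 7*l - 21*y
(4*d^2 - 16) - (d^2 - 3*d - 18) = 3*d^2 + 3*d + 2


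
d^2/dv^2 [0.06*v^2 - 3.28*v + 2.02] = 0.120000000000000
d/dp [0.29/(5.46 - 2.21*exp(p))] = 0.6409*exp(p)/(2.21*exp(p) - 5.46)^2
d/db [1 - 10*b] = -10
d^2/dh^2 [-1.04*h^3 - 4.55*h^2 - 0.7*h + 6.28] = -6.24*h - 9.1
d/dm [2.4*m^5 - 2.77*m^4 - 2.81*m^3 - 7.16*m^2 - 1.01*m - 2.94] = 12.0*m^4 - 11.08*m^3 - 8.43*m^2 - 14.32*m - 1.01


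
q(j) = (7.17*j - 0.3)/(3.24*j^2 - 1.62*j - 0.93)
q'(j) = (1.62 - 6.48*j)*(7.17*j - 0.3)/(3.24*j^2 - 1.62*j - 0.93)^2 + 7.17/(3.24*j^2 - 1.62*j - 0.93)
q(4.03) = 0.63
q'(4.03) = -0.18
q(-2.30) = -0.84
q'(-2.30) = -0.34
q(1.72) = 2.05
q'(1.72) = -2.11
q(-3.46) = -0.58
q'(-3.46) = -0.15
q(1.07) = 7.05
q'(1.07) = -28.94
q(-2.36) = -0.82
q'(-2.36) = -0.32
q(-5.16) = -0.40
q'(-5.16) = -0.07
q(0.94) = 15.70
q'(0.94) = -153.75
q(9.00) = 0.26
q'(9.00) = -0.03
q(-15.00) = -0.14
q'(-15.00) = -0.01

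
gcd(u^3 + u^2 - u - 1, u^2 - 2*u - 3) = u + 1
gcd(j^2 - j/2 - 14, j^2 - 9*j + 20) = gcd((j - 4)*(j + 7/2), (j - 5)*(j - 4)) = j - 4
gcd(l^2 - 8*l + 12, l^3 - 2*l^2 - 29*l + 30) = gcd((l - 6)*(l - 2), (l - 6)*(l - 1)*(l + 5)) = l - 6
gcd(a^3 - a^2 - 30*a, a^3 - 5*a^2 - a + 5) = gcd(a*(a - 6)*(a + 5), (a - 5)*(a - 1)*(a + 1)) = 1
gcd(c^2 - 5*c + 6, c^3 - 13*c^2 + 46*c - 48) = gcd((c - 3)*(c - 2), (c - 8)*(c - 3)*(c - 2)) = c^2 - 5*c + 6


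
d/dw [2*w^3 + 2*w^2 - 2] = 2*w*(3*w + 2)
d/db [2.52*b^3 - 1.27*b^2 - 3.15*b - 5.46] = 7.56*b^2 - 2.54*b - 3.15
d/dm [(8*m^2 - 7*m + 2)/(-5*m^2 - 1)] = (-35*m^2 + 4*m + 7)/(25*m^4 + 10*m^2 + 1)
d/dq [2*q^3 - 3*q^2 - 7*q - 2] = 6*q^2 - 6*q - 7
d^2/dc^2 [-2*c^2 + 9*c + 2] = -4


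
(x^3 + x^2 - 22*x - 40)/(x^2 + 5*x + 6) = (x^2 - x - 20)/(x + 3)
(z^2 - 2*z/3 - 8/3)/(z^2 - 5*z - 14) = (-3*z^2 + 2*z + 8)/(3*(-z^2 + 5*z + 14))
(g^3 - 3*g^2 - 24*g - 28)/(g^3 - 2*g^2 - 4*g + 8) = (g^2 - 5*g - 14)/(g^2 - 4*g + 4)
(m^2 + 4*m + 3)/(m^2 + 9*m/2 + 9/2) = 2*(m + 1)/(2*m + 3)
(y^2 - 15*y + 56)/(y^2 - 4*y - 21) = (y - 8)/(y + 3)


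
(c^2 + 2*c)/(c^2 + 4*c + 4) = c/(c + 2)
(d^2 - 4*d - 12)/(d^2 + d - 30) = (d^2 - 4*d - 12)/(d^2 + d - 30)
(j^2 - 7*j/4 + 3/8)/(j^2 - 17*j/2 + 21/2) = (j - 1/4)/(j - 7)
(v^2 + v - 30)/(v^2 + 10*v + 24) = (v - 5)/(v + 4)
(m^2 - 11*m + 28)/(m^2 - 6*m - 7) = (m - 4)/(m + 1)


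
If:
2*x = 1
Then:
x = 1/2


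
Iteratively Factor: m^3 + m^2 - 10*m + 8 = (m - 2)*(m^2 + 3*m - 4) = (m - 2)*(m + 4)*(m - 1)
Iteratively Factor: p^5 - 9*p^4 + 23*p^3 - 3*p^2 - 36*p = (p + 1)*(p^4 - 10*p^3 + 33*p^2 - 36*p) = p*(p + 1)*(p^3 - 10*p^2 + 33*p - 36) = p*(p - 3)*(p + 1)*(p^2 - 7*p + 12) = p*(p - 3)^2*(p + 1)*(p - 4)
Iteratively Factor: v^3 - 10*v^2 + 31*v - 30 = (v - 5)*(v^2 - 5*v + 6) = (v - 5)*(v - 2)*(v - 3)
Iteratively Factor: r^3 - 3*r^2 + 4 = (r - 2)*(r^2 - r - 2) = (r - 2)*(r + 1)*(r - 2)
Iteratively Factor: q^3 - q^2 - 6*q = (q)*(q^2 - q - 6) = q*(q - 3)*(q + 2)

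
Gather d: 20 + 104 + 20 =144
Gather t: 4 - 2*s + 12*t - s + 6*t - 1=-3*s + 18*t + 3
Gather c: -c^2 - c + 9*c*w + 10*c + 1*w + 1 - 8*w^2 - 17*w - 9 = -c^2 + c*(9*w + 9) - 8*w^2 - 16*w - 8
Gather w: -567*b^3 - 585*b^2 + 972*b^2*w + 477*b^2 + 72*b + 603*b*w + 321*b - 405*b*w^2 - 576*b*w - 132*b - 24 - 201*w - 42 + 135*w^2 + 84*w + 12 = -567*b^3 - 108*b^2 + 261*b + w^2*(135 - 405*b) + w*(972*b^2 + 27*b - 117) - 54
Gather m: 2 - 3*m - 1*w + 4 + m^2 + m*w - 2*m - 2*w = m^2 + m*(w - 5) - 3*w + 6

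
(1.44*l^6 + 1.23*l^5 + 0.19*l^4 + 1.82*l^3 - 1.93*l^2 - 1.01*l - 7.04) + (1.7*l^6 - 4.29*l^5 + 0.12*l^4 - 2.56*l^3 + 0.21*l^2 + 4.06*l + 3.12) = 3.14*l^6 - 3.06*l^5 + 0.31*l^4 - 0.74*l^3 - 1.72*l^2 + 3.05*l - 3.92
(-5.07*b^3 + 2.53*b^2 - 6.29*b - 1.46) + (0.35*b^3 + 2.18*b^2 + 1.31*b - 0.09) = -4.72*b^3 + 4.71*b^2 - 4.98*b - 1.55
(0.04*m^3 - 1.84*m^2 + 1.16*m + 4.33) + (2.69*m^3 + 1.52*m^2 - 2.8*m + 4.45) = 2.73*m^3 - 0.32*m^2 - 1.64*m + 8.78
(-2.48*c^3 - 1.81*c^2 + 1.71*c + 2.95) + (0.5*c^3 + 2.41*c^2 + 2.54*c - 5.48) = -1.98*c^3 + 0.6*c^2 + 4.25*c - 2.53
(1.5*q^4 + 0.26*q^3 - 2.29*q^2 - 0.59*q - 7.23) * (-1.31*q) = -1.965*q^5 - 0.3406*q^4 + 2.9999*q^3 + 0.7729*q^2 + 9.4713*q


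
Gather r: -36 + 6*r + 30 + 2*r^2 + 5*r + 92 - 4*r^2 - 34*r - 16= -2*r^2 - 23*r + 70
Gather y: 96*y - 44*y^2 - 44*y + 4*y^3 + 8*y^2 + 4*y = 4*y^3 - 36*y^2 + 56*y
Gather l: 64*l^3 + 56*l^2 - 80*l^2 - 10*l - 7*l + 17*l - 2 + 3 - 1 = 64*l^3 - 24*l^2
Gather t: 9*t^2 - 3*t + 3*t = 9*t^2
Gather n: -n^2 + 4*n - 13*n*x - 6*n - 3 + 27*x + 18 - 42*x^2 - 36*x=-n^2 + n*(-13*x - 2) - 42*x^2 - 9*x + 15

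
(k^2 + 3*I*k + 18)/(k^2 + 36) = (k - 3*I)/(k - 6*I)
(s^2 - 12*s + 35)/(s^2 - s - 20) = (s - 7)/(s + 4)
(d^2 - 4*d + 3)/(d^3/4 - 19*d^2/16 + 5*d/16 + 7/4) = 16*(d^2 - 4*d + 3)/(4*d^3 - 19*d^2 + 5*d + 28)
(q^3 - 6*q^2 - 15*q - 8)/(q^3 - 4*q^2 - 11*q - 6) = (q - 8)/(q - 6)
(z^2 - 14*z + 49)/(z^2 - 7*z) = (z - 7)/z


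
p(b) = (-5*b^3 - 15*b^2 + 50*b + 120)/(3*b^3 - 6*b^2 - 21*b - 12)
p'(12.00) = 0.08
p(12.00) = -2.49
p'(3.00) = 3.65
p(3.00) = 0.00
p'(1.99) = 1.67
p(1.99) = -2.24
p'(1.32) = 2.04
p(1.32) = -3.43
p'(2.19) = 1.73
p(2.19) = -1.90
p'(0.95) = 2.77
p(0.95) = -4.30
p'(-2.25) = -0.73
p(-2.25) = 0.39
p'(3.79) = 72.86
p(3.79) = 12.33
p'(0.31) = 6.78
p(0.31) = -7.05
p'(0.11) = 10.23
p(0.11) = -8.72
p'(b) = (-15*b^2 - 30*b + 50)/(3*b^3 - 6*b^2 - 21*b - 12) + (-9*b^2 + 12*b + 21)*(-5*b^3 - 15*b^2 + 50*b + 120)/(3*b^3 - 6*b^2 - 21*b - 12)^2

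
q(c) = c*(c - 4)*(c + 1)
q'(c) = c*(c - 4) + c*(c + 1) + (c - 4)*(c + 1)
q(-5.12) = -192.38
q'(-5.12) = 105.36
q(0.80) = -4.61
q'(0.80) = -6.88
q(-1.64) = -5.92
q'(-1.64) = 13.91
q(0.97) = -5.79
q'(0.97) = -7.00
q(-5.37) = -219.88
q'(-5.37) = 114.73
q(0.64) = -3.53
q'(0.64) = -6.61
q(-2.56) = -26.20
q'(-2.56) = 31.02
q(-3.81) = -83.61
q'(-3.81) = 62.41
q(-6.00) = -300.00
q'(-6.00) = 140.00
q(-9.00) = -936.00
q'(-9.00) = 293.00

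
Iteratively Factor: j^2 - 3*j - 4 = (j - 4)*(j + 1)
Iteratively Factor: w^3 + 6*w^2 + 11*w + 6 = (w + 2)*(w^2 + 4*w + 3) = (w + 2)*(w + 3)*(w + 1)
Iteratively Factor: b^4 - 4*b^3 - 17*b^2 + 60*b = (b)*(b^3 - 4*b^2 - 17*b + 60) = b*(b + 4)*(b^2 - 8*b + 15) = b*(b - 5)*(b + 4)*(b - 3)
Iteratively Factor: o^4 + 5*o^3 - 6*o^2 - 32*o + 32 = (o + 4)*(o^3 + o^2 - 10*o + 8) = (o + 4)^2*(o^2 - 3*o + 2) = (o - 1)*(o + 4)^2*(o - 2)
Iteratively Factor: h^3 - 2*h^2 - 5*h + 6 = (h + 2)*(h^2 - 4*h + 3) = (h - 3)*(h + 2)*(h - 1)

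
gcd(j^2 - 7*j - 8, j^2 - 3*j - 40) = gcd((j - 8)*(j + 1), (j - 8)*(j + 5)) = j - 8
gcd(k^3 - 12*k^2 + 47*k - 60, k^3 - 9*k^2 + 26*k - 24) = k^2 - 7*k + 12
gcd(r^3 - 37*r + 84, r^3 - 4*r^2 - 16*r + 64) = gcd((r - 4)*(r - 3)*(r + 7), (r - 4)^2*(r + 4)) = r - 4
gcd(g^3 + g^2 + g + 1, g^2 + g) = g + 1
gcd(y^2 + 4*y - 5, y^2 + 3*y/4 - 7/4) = y - 1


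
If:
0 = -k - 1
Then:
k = -1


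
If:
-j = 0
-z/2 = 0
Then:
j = 0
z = 0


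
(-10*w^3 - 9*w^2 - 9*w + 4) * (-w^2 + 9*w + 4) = 10*w^5 - 81*w^4 - 112*w^3 - 121*w^2 + 16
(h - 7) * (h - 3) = h^2 - 10*h + 21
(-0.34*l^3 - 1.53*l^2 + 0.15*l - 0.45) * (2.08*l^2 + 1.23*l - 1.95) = -0.7072*l^5 - 3.6006*l^4 - 0.9069*l^3 + 2.232*l^2 - 0.846*l + 0.8775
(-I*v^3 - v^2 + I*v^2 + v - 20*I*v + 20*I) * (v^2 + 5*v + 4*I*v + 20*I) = -I*v^5 + 3*v^4 - 4*I*v^4 + 12*v^3 - 19*I*v^3 + 65*v^2 - 96*I*v^2 + 320*v + 120*I*v - 400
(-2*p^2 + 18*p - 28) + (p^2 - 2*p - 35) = -p^2 + 16*p - 63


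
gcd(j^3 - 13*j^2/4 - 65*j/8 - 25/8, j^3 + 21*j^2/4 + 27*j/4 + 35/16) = j^2 + 7*j/4 + 5/8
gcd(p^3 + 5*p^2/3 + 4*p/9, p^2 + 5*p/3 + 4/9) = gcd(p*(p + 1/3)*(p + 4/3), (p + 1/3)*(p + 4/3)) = p^2 + 5*p/3 + 4/9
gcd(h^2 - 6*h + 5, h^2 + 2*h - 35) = h - 5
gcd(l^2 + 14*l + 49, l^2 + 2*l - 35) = l + 7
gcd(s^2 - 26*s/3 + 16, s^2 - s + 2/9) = 1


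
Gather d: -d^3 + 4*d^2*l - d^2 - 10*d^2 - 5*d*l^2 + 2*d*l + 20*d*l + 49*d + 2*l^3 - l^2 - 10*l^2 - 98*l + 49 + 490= -d^3 + d^2*(4*l - 11) + d*(-5*l^2 + 22*l + 49) + 2*l^3 - 11*l^2 - 98*l + 539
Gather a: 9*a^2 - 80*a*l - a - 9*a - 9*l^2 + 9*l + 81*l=9*a^2 + a*(-80*l - 10) - 9*l^2 + 90*l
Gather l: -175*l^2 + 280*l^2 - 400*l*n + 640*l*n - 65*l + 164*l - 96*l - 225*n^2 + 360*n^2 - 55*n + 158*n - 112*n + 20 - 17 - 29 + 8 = 105*l^2 + l*(240*n + 3) + 135*n^2 - 9*n - 18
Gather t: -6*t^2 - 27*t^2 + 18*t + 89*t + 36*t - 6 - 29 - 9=-33*t^2 + 143*t - 44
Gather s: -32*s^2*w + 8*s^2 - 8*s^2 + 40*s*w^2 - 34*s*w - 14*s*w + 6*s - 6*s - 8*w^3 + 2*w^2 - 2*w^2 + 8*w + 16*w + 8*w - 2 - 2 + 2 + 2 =-32*s^2*w + s*(40*w^2 - 48*w) - 8*w^3 + 32*w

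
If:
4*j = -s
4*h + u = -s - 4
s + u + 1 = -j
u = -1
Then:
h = -3/4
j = 0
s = 0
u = -1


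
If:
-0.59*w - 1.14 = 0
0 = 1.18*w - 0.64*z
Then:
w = -1.93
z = -3.56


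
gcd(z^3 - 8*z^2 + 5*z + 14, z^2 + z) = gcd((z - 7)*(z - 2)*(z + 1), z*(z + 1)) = z + 1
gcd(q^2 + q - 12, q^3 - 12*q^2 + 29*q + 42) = 1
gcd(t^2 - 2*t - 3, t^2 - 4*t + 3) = t - 3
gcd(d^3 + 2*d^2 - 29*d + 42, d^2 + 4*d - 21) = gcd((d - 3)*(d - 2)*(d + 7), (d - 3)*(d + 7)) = d^2 + 4*d - 21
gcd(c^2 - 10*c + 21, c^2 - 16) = 1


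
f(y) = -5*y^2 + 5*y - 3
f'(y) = 5 - 10*y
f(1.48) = -6.55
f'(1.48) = -9.80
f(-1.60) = -23.80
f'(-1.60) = 21.00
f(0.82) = -2.26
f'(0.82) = -3.20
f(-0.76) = -9.69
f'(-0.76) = 12.60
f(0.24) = -2.09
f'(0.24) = 2.60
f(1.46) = -6.36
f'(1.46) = -9.60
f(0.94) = -2.72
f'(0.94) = -4.40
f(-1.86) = -29.60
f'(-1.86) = 23.60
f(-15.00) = -1203.00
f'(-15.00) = 155.00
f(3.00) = -33.00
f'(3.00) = -25.00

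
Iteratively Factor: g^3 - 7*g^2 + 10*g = (g)*(g^2 - 7*g + 10) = g*(g - 2)*(g - 5)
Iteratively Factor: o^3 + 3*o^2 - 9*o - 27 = (o - 3)*(o^2 + 6*o + 9) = (o - 3)*(o + 3)*(o + 3)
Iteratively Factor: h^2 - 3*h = (h - 3)*(h)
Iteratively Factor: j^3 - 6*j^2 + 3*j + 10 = (j + 1)*(j^2 - 7*j + 10) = (j - 5)*(j + 1)*(j - 2)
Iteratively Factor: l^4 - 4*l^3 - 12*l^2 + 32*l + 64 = (l - 4)*(l^3 - 12*l - 16) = (l - 4)^2*(l^2 + 4*l + 4) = (l - 4)^2*(l + 2)*(l + 2)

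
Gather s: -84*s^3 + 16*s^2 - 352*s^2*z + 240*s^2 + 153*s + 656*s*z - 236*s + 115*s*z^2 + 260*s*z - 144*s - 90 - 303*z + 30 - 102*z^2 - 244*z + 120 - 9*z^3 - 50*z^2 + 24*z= -84*s^3 + s^2*(256 - 352*z) + s*(115*z^2 + 916*z - 227) - 9*z^3 - 152*z^2 - 523*z + 60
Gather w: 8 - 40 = -32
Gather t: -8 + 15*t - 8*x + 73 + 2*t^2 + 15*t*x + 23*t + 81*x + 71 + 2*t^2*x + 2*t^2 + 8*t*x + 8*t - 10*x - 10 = t^2*(2*x + 4) + t*(23*x + 46) + 63*x + 126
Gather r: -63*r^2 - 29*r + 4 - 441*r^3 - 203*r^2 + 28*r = -441*r^3 - 266*r^2 - r + 4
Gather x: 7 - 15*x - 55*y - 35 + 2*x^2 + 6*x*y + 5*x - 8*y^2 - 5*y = 2*x^2 + x*(6*y - 10) - 8*y^2 - 60*y - 28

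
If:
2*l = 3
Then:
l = 3/2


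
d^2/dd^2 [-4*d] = 0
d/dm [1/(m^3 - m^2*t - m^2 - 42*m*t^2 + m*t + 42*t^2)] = (-3*m^2 + 2*m*t + 2*m + 42*t^2 - t)/(m^3 - m^2*t - m^2 - 42*m*t^2 + m*t + 42*t^2)^2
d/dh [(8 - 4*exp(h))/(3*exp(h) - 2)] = -16*exp(h)/(3*exp(h) - 2)^2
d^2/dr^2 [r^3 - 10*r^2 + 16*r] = 6*r - 20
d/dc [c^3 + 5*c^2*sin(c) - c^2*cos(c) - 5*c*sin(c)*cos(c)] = c^2*sin(c) + 5*c^2*cos(c) + 3*c^2 + 10*c*sin(c) - 2*c*cos(c) - 5*c*cos(2*c) - 5*sin(2*c)/2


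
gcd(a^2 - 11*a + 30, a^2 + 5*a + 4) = 1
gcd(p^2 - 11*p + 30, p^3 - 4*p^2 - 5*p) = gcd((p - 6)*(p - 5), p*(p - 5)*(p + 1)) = p - 5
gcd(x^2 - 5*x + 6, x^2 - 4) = x - 2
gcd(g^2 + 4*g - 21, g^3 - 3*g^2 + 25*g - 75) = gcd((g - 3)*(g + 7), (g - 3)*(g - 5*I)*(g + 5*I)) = g - 3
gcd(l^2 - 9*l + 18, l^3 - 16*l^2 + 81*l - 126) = l^2 - 9*l + 18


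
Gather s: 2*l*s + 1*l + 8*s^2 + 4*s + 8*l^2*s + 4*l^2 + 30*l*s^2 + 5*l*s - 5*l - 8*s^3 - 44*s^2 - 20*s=4*l^2 - 4*l - 8*s^3 + s^2*(30*l - 36) + s*(8*l^2 + 7*l - 16)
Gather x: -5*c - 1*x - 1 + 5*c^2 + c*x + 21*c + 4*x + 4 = 5*c^2 + 16*c + x*(c + 3) + 3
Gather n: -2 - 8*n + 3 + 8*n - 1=0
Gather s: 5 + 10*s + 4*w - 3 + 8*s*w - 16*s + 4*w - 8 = s*(8*w - 6) + 8*w - 6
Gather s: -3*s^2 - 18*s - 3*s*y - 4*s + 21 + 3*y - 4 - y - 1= -3*s^2 + s*(-3*y - 22) + 2*y + 16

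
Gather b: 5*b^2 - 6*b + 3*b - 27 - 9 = 5*b^2 - 3*b - 36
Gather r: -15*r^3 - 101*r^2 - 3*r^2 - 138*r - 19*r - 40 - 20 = -15*r^3 - 104*r^2 - 157*r - 60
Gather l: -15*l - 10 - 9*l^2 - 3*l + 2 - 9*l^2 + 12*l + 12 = -18*l^2 - 6*l + 4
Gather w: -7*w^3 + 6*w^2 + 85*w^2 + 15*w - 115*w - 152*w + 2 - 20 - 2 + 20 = -7*w^3 + 91*w^2 - 252*w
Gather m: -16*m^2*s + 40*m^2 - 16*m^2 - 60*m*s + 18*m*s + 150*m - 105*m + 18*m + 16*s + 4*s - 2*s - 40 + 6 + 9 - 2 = m^2*(24 - 16*s) + m*(63 - 42*s) + 18*s - 27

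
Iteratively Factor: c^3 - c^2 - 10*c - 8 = (c + 2)*(c^2 - 3*c - 4) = (c + 1)*(c + 2)*(c - 4)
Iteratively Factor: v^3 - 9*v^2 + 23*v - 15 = (v - 5)*(v^2 - 4*v + 3) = (v - 5)*(v - 1)*(v - 3)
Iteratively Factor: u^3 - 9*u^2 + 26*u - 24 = (u - 4)*(u^2 - 5*u + 6) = (u - 4)*(u - 2)*(u - 3)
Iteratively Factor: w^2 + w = (w)*(w + 1)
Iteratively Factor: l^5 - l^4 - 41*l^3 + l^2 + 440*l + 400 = (l + 4)*(l^4 - 5*l^3 - 21*l^2 + 85*l + 100) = (l + 4)^2*(l^3 - 9*l^2 + 15*l + 25) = (l - 5)*(l + 4)^2*(l^2 - 4*l - 5) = (l - 5)^2*(l + 4)^2*(l + 1)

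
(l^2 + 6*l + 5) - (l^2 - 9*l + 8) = 15*l - 3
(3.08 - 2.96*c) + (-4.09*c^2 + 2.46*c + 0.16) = -4.09*c^2 - 0.5*c + 3.24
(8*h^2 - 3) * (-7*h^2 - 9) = -56*h^4 - 51*h^2 + 27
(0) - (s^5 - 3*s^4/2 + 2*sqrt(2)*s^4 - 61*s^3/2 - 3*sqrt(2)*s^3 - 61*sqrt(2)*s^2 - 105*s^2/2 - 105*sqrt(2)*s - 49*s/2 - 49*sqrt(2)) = -s^5 - 2*sqrt(2)*s^4 + 3*s^4/2 + 3*sqrt(2)*s^3 + 61*s^3/2 + 105*s^2/2 + 61*sqrt(2)*s^2 + 49*s/2 + 105*sqrt(2)*s + 49*sqrt(2)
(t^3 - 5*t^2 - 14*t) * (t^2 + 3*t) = t^5 - 2*t^4 - 29*t^3 - 42*t^2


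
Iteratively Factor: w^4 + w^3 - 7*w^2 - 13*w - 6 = (w + 2)*(w^3 - w^2 - 5*w - 3) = (w + 1)*(w + 2)*(w^2 - 2*w - 3) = (w + 1)^2*(w + 2)*(w - 3)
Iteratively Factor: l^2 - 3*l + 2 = (l - 1)*(l - 2)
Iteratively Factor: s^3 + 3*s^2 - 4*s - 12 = (s + 2)*(s^2 + s - 6) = (s - 2)*(s + 2)*(s + 3)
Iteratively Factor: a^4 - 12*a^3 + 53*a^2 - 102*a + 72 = (a - 3)*(a^3 - 9*a^2 + 26*a - 24) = (a - 3)*(a - 2)*(a^2 - 7*a + 12) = (a - 3)^2*(a - 2)*(a - 4)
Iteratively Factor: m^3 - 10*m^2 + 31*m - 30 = (m - 5)*(m^2 - 5*m + 6) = (m - 5)*(m - 3)*(m - 2)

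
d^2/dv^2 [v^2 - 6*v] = 2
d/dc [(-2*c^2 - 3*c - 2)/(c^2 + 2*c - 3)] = (-c^2 + 16*c + 13)/(c^4 + 4*c^3 - 2*c^2 - 12*c + 9)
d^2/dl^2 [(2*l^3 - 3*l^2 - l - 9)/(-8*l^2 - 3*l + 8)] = 2*(-154*l^3 + 2448*l^2 + 456*l + 873)/(512*l^6 + 576*l^5 - 1320*l^4 - 1125*l^3 + 1320*l^2 + 576*l - 512)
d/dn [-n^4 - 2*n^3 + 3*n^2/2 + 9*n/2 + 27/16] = -4*n^3 - 6*n^2 + 3*n + 9/2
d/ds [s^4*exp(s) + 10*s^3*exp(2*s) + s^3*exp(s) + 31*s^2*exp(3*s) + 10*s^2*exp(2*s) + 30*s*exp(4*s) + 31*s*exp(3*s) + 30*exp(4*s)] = (s^4 + 20*s^3*exp(s) + 5*s^3 + 93*s^2*exp(2*s) + 50*s^2*exp(s) + 3*s^2 + 120*s*exp(3*s) + 155*s*exp(2*s) + 20*s*exp(s) + 150*exp(3*s) + 31*exp(2*s))*exp(s)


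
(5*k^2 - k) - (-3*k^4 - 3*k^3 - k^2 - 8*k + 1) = 3*k^4 + 3*k^3 + 6*k^2 + 7*k - 1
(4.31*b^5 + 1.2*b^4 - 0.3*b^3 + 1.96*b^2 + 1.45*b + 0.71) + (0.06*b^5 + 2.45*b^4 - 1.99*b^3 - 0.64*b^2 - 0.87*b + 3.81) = 4.37*b^5 + 3.65*b^4 - 2.29*b^3 + 1.32*b^2 + 0.58*b + 4.52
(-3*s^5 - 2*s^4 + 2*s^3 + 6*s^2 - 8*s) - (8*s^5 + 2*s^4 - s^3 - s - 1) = -11*s^5 - 4*s^4 + 3*s^3 + 6*s^2 - 7*s + 1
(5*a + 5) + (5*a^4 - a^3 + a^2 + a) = 5*a^4 - a^3 + a^2 + 6*a + 5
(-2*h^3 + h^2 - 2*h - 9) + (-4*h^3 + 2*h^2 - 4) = -6*h^3 + 3*h^2 - 2*h - 13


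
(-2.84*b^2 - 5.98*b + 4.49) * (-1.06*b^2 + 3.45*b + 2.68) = 3.0104*b^4 - 3.4592*b^3 - 33.0016*b^2 - 0.535900000000002*b + 12.0332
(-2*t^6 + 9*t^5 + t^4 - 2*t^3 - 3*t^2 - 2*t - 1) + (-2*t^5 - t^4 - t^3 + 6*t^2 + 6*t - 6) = -2*t^6 + 7*t^5 - 3*t^3 + 3*t^2 + 4*t - 7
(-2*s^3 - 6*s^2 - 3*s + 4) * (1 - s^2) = 2*s^5 + 6*s^4 + s^3 - 10*s^2 - 3*s + 4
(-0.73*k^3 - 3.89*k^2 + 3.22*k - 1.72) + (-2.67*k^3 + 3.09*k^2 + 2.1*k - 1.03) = -3.4*k^3 - 0.8*k^2 + 5.32*k - 2.75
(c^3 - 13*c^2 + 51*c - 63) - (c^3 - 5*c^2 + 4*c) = -8*c^2 + 47*c - 63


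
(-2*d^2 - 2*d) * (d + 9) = -2*d^3 - 20*d^2 - 18*d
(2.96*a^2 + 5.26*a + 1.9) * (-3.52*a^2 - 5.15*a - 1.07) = -10.4192*a^4 - 33.7592*a^3 - 36.9442*a^2 - 15.4132*a - 2.033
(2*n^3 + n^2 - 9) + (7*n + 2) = 2*n^3 + n^2 + 7*n - 7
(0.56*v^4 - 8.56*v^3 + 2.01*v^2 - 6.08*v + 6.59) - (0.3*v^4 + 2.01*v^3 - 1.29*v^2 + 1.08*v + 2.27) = 0.26*v^4 - 10.57*v^3 + 3.3*v^2 - 7.16*v + 4.32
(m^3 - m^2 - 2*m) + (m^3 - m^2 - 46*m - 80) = 2*m^3 - 2*m^2 - 48*m - 80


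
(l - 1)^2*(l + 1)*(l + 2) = l^4 + l^3 - 3*l^2 - l + 2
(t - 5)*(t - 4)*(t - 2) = t^3 - 11*t^2 + 38*t - 40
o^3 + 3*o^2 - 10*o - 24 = (o - 3)*(o + 2)*(o + 4)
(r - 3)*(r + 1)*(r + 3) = r^3 + r^2 - 9*r - 9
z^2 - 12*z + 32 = (z - 8)*(z - 4)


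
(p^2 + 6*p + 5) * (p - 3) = p^3 + 3*p^2 - 13*p - 15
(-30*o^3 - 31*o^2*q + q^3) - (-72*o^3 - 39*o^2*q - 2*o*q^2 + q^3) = 42*o^3 + 8*o^2*q + 2*o*q^2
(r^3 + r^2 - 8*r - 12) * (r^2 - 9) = r^5 + r^4 - 17*r^3 - 21*r^2 + 72*r + 108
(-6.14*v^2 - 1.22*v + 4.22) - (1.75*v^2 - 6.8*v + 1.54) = -7.89*v^2 + 5.58*v + 2.68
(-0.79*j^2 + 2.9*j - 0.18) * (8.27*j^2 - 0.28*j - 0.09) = -6.5333*j^4 + 24.2042*j^3 - 2.2295*j^2 - 0.2106*j + 0.0162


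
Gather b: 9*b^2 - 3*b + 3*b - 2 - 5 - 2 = 9*b^2 - 9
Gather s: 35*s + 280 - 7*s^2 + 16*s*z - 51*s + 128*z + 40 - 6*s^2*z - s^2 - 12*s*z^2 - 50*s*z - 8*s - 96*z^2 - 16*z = s^2*(-6*z - 8) + s*(-12*z^2 - 34*z - 24) - 96*z^2 + 112*z + 320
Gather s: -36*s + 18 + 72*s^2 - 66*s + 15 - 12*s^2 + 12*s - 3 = 60*s^2 - 90*s + 30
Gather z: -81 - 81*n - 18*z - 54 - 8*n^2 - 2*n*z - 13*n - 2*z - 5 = -8*n^2 - 94*n + z*(-2*n - 20) - 140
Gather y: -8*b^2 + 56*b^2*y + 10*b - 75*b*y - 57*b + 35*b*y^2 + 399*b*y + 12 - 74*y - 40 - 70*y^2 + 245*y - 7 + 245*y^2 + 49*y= -8*b^2 - 47*b + y^2*(35*b + 175) + y*(56*b^2 + 324*b + 220) - 35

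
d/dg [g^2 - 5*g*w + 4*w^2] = 2*g - 5*w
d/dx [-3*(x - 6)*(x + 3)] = 9 - 6*x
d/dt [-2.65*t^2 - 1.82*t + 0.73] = -5.3*t - 1.82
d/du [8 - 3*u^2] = -6*u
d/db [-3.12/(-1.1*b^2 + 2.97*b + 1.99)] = (9.2664 - 6.864*b)/(-1.1*b^2 + 2.97*b + 1.99)^2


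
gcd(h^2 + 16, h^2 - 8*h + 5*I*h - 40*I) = 1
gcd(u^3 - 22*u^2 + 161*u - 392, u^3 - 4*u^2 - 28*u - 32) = u - 8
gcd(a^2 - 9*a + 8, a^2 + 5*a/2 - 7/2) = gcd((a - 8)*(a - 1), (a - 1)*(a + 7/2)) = a - 1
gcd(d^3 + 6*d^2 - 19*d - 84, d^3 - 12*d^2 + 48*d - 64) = d - 4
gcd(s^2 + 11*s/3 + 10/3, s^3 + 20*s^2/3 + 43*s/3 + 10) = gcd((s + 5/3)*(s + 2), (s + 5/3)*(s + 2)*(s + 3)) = s^2 + 11*s/3 + 10/3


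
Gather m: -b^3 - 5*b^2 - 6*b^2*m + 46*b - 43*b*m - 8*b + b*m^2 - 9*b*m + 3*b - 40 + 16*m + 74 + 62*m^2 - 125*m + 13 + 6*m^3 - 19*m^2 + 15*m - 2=-b^3 - 5*b^2 + 41*b + 6*m^3 + m^2*(b + 43) + m*(-6*b^2 - 52*b - 94) + 45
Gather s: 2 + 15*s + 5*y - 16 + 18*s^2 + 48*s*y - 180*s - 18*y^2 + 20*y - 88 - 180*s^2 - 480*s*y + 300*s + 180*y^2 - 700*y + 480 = -162*s^2 + s*(135 - 432*y) + 162*y^2 - 675*y + 378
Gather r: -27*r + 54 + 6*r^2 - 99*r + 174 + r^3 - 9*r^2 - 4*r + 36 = r^3 - 3*r^2 - 130*r + 264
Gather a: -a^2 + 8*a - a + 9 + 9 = -a^2 + 7*a + 18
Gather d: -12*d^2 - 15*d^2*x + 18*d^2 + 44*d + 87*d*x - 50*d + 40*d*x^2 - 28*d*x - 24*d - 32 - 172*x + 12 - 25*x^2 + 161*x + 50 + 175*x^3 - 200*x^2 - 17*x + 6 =d^2*(6 - 15*x) + d*(40*x^2 + 59*x - 30) + 175*x^3 - 225*x^2 - 28*x + 36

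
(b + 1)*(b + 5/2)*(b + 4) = b^3 + 15*b^2/2 + 33*b/2 + 10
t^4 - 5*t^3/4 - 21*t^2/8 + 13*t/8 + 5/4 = (t - 2)*(t - 1)*(t + 1/2)*(t + 5/4)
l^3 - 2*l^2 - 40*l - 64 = (l - 8)*(l + 2)*(l + 4)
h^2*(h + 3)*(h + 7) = h^4 + 10*h^3 + 21*h^2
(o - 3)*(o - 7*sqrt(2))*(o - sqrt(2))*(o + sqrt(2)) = o^4 - 7*sqrt(2)*o^3 - 3*o^3 - 2*o^2 + 21*sqrt(2)*o^2 + 6*o + 14*sqrt(2)*o - 42*sqrt(2)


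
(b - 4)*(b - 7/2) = b^2 - 15*b/2 + 14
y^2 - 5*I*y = y*(y - 5*I)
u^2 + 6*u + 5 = (u + 1)*(u + 5)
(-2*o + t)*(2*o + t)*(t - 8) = -4*o^2*t + 32*o^2 + t^3 - 8*t^2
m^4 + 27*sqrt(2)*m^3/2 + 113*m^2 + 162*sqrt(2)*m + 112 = (m + sqrt(2)/2)*(m + 2*sqrt(2))*(m + 4*sqrt(2))*(m + 7*sqrt(2))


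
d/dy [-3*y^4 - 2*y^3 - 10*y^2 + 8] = 2*y*(-6*y^2 - 3*y - 10)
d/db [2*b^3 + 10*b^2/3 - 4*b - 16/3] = 6*b^2 + 20*b/3 - 4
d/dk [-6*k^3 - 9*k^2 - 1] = 18*k*(-k - 1)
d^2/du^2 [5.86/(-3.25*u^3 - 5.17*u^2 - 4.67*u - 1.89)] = ((114.27*u + 60.5924)*(3.25*u^3 + 5.17*u^2 + 4.67*u + 1.89) - 5.86*(9.75*u^2 + 10.34*u + 4.67)*(19.5*u^2 + 20.68*u + 9.34))/(3.25*u^3 + 5.17*u^2 + 4.67*u + 1.89)^3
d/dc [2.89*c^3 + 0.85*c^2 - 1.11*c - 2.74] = 8.67*c^2 + 1.7*c - 1.11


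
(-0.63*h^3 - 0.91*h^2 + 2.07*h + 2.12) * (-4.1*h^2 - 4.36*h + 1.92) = 2.583*h^5 + 6.4778*h^4 - 5.729*h^3 - 19.4644*h^2 - 5.2688*h + 4.0704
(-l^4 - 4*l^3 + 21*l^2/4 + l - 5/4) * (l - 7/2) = -l^5 - l^4/2 + 77*l^3/4 - 139*l^2/8 - 19*l/4 + 35/8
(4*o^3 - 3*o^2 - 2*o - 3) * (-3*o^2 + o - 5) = -12*o^5 + 13*o^4 - 17*o^3 + 22*o^2 + 7*o + 15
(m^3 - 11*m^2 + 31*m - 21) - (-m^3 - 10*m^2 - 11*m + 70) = 2*m^3 - m^2 + 42*m - 91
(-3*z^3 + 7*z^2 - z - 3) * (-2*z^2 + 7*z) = 6*z^5 - 35*z^4 + 51*z^3 - z^2 - 21*z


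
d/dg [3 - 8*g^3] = -24*g^2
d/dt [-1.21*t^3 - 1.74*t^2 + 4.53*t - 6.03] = -3.63*t^2 - 3.48*t + 4.53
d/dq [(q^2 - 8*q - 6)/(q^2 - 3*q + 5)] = (5*q^2 + 22*q - 58)/(q^4 - 6*q^3 + 19*q^2 - 30*q + 25)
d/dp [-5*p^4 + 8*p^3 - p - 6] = -20*p^3 + 24*p^2 - 1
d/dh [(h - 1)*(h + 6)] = 2*h + 5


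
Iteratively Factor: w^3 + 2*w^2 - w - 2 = (w + 1)*(w^2 + w - 2) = (w - 1)*(w + 1)*(w + 2)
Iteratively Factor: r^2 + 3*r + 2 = (r + 2)*(r + 1)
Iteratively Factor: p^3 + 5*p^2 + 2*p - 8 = (p - 1)*(p^2 + 6*p + 8) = (p - 1)*(p + 2)*(p + 4)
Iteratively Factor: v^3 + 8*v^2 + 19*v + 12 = (v + 3)*(v^2 + 5*v + 4) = (v + 3)*(v + 4)*(v + 1)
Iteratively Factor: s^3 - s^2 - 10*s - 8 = (s + 2)*(s^2 - 3*s - 4) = (s - 4)*(s + 2)*(s + 1)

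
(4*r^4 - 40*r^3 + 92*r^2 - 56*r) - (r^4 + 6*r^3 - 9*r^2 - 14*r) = 3*r^4 - 46*r^3 + 101*r^2 - 42*r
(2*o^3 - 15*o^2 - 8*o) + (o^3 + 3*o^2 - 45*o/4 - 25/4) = 3*o^3 - 12*o^2 - 77*o/4 - 25/4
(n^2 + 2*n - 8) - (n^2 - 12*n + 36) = 14*n - 44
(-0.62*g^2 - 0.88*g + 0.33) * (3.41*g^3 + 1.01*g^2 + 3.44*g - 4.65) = -2.1142*g^5 - 3.627*g^4 - 1.8963*g^3 + 0.1891*g^2 + 5.2272*g - 1.5345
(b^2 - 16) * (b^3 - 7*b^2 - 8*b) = b^5 - 7*b^4 - 24*b^3 + 112*b^2 + 128*b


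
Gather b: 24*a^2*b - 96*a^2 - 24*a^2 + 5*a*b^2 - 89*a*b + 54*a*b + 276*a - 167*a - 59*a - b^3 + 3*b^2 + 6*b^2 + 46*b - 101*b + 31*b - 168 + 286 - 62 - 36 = -120*a^2 + 50*a - b^3 + b^2*(5*a + 9) + b*(24*a^2 - 35*a - 24) + 20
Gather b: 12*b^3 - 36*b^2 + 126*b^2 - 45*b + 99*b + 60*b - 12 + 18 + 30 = 12*b^3 + 90*b^2 + 114*b + 36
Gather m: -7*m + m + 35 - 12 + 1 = 24 - 6*m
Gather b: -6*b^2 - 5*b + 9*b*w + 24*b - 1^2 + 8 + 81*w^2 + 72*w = -6*b^2 + b*(9*w + 19) + 81*w^2 + 72*w + 7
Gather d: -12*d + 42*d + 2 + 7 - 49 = 30*d - 40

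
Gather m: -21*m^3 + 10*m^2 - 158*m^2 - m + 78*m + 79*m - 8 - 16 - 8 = -21*m^3 - 148*m^2 + 156*m - 32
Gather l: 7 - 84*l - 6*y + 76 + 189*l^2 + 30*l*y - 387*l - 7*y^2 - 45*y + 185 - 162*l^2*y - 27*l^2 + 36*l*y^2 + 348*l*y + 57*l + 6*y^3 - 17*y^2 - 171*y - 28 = l^2*(162 - 162*y) + l*(36*y^2 + 378*y - 414) + 6*y^3 - 24*y^2 - 222*y + 240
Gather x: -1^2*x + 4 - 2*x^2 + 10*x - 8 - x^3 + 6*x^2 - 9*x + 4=-x^3 + 4*x^2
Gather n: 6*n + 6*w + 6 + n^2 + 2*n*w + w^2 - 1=n^2 + n*(2*w + 6) + w^2 + 6*w + 5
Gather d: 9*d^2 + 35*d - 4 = 9*d^2 + 35*d - 4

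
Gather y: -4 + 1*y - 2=y - 6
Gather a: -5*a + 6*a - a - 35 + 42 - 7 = 0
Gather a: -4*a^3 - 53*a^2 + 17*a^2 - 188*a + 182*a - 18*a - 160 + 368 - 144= -4*a^3 - 36*a^2 - 24*a + 64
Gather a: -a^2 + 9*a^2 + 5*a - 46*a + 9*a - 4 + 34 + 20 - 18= 8*a^2 - 32*a + 32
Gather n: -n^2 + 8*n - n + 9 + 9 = -n^2 + 7*n + 18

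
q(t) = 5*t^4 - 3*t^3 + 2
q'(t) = 20*t^3 - 9*t^2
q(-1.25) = 20.07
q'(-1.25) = -53.12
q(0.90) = 3.09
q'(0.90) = 7.29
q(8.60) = 25444.24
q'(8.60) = 12055.48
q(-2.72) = 336.05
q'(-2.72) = -469.06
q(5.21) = 3261.75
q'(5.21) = 2584.12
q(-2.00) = 106.00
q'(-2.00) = -196.00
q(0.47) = 1.93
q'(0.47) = 0.09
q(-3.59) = 971.32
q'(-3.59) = -1041.36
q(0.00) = 2.00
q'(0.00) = 0.00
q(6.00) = 5834.00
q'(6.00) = 3996.00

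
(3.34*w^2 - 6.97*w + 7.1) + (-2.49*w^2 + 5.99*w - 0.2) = 0.85*w^2 - 0.98*w + 6.9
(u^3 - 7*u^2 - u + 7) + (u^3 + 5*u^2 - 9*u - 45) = 2*u^3 - 2*u^2 - 10*u - 38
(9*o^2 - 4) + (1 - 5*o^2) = 4*o^2 - 3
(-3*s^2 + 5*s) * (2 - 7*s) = 21*s^3 - 41*s^2 + 10*s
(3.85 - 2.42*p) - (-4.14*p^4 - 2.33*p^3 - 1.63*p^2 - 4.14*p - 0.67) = 4.14*p^4 + 2.33*p^3 + 1.63*p^2 + 1.72*p + 4.52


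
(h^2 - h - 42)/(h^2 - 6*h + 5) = (h^2 - h - 42)/(h^2 - 6*h + 5)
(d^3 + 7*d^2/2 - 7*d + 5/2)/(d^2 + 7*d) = (2*d^3 + 7*d^2 - 14*d + 5)/(2*d*(d + 7))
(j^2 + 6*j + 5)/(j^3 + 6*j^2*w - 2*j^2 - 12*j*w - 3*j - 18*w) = (j + 5)/(j^2 + 6*j*w - 3*j - 18*w)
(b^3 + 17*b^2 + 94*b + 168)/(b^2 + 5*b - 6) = (b^2 + 11*b + 28)/(b - 1)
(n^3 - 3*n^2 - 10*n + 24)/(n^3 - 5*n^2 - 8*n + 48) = (n - 2)/(n - 4)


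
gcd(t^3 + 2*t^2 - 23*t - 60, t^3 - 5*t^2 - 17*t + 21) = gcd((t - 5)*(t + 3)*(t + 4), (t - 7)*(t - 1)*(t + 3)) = t + 3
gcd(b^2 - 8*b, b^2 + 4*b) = b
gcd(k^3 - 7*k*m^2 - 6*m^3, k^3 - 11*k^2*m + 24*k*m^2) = k - 3*m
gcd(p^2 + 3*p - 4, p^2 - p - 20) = p + 4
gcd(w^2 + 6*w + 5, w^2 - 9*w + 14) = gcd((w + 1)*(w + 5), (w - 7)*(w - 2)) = 1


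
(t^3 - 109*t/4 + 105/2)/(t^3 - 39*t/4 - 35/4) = (-4*t^3 + 109*t - 210)/(-4*t^3 + 39*t + 35)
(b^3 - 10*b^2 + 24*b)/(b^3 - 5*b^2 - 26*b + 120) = b/(b + 5)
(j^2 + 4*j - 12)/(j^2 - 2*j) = (j + 6)/j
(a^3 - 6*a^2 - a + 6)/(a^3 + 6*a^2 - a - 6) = (a - 6)/(a + 6)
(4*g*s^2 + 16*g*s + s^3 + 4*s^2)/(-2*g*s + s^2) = (4*g*s + 16*g + s^2 + 4*s)/(-2*g + s)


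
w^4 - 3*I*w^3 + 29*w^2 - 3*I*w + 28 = (w - 7*I)*(w - I)*(w + I)*(w + 4*I)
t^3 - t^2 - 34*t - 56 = (t - 7)*(t + 2)*(t + 4)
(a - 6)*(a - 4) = a^2 - 10*a + 24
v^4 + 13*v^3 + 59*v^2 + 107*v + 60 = (v + 1)*(v + 3)*(v + 4)*(v + 5)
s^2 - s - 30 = (s - 6)*(s + 5)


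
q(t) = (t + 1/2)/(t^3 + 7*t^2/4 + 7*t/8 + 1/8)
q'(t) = (t + 1/2)*(-3*t^2 - 7*t/2 - 7/8)/(t^3 + 7*t^2/4 + 7*t/8 + 1/8)^2 + 1/(t^3 + 7*t^2/4 + 7*t/8 + 1/8) = 4*(-8*t - 5)/(16*t^4 + 40*t^3 + 33*t^2 + 10*t + 1)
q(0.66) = 0.66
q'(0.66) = -1.13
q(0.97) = 0.42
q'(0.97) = -0.55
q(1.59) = 0.21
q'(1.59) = -0.20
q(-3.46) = 0.13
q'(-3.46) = 0.09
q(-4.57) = 0.06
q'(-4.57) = 0.03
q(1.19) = 0.32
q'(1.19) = -0.37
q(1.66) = 0.20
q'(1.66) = -0.18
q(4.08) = 0.05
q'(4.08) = -0.02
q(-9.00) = 0.01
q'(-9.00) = 0.00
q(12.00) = 0.01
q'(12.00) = 0.00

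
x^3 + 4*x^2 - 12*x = x*(x - 2)*(x + 6)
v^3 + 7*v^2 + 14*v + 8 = (v + 1)*(v + 2)*(v + 4)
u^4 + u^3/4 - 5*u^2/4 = u^2*(u - 1)*(u + 5/4)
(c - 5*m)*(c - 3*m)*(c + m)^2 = c^4 - 6*c^3*m + 22*c*m^3 + 15*m^4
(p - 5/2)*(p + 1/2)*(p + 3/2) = p^3 - p^2/2 - 17*p/4 - 15/8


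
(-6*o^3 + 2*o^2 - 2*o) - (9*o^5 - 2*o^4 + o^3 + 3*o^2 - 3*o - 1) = -9*o^5 + 2*o^4 - 7*o^3 - o^2 + o + 1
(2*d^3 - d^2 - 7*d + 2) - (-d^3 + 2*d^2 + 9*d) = 3*d^3 - 3*d^2 - 16*d + 2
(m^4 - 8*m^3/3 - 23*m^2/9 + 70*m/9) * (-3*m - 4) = -3*m^5 + 4*m^4 + 55*m^3/3 - 118*m^2/9 - 280*m/9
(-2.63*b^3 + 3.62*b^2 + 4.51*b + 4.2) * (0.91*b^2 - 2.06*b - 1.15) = -2.3933*b^5 + 8.712*b^4 - 0.328600000000001*b^3 - 9.6316*b^2 - 13.8385*b - 4.83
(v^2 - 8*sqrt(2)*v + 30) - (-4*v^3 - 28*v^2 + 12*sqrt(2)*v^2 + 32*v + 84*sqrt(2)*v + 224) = 4*v^3 - 12*sqrt(2)*v^2 + 29*v^2 - 92*sqrt(2)*v - 32*v - 194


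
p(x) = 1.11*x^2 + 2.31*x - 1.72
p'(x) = 2.22*x + 2.31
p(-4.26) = 8.58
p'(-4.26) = -7.15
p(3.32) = 18.18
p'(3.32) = 9.68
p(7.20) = 72.45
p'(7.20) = 18.29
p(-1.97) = -1.96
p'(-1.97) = -2.06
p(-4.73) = 12.19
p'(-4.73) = -8.19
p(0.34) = -0.81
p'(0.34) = 3.06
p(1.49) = 4.19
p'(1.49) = 5.62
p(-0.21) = -2.16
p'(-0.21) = 1.84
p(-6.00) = 24.38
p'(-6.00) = -11.01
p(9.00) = 108.98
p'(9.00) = 22.29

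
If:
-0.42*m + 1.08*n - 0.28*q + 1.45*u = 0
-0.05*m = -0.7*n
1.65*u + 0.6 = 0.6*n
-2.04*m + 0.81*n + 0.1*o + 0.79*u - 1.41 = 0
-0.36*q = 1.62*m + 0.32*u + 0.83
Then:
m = -0.03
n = -0.00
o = 16.41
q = -1.85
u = -0.36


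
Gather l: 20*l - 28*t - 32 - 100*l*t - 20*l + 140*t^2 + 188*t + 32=-100*l*t + 140*t^2 + 160*t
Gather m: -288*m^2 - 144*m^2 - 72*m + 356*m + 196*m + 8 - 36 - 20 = -432*m^2 + 480*m - 48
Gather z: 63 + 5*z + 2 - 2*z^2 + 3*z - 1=-2*z^2 + 8*z + 64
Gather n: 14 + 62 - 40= 36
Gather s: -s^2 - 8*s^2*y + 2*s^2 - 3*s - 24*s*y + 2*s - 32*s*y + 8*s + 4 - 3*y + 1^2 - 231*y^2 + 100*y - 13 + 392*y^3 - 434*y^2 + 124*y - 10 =s^2*(1 - 8*y) + s*(7 - 56*y) + 392*y^3 - 665*y^2 + 221*y - 18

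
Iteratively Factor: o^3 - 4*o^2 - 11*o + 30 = (o - 5)*(o^2 + o - 6) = (o - 5)*(o + 3)*(o - 2)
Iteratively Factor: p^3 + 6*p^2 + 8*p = (p + 2)*(p^2 + 4*p) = (p + 2)*(p + 4)*(p)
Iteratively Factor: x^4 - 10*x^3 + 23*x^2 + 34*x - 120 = (x - 4)*(x^3 - 6*x^2 - x + 30) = (x - 4)*(x - 3)*(x^2 - 3*x - 10) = (x - 4)*(x - 3)*(x + 2)*(x - 5)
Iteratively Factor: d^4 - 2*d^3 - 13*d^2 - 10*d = (d)*(d^3 - 2*d^2 - 13*d - 10) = d*(d + 2)*(d^2 - 4*d - 5) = d*(d + 1)*(d + 2)*(d - 5)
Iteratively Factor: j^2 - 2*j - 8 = (j - 4)*(j + 2)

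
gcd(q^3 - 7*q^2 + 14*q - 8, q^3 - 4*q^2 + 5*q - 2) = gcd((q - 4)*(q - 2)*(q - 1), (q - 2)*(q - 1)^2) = q^2 - 3*q + 2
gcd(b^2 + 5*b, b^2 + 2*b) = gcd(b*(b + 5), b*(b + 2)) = b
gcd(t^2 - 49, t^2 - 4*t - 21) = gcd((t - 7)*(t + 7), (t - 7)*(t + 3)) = t - 7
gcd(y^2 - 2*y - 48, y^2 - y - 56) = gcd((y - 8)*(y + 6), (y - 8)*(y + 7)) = y - 8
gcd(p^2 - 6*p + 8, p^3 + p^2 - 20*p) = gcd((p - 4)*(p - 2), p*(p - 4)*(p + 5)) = p - 4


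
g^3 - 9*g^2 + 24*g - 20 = (g - 5)*(g - 2)^2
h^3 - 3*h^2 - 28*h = h*(h - 7)*(h + 4)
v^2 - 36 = (v - 6)*(v + 6)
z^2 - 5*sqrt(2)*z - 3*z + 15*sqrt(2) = (z - 3)*(z - 5*sqrt(2))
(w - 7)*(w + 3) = w^2 - 4*w - 21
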